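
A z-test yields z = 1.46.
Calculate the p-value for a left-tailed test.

For z = 1.46:
p = P(Z < 1.46) = Φ(1.46) = 0.9279

Answer: p-value ≈ 0.9279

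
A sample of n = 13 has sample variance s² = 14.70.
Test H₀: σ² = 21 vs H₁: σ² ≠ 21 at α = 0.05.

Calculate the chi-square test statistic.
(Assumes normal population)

df = n - 1 = 12
χ² = (n-1)s²/σ₀² = 12×14.70/21 = 8.4000
Critical values: χ²_{0.975,12} = 4.404, χ²_{0.025,12} = 23.337
Rejection region: χ² < 4.404 or χ² > 23.337
Decision: fail to reject H₀

Answer: χ² = 8.4000, fail to reject H₀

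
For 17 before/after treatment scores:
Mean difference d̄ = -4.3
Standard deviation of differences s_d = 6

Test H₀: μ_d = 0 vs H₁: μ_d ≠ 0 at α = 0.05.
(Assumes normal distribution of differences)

Answer: t = -2.9549, reject H₀

Derivation:
df = n - 1 = 16
SE = s_d/√n = 6/√17 = 1.4552
t = d̄/SE = -4.3/1.4552 = -2.9549
Critical value: t_{0.025,16} = ±2.120
p-value ≈ 0.0093
Decision: reject H₀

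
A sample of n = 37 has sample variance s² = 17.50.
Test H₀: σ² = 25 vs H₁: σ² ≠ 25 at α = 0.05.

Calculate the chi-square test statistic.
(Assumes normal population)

df = n - 1 = 36
χ² = (n-1)s²/σ₀² = 36×17.50/25 = 25.2000
Critical values: χ²_{0.975,36} = 21.336, χ²_{0.025,36} = 54.437
Rejection region: χ² < 21.336 or χ² > 54.437
Decision: fail to reject H₀

Answer: χ² = 25.2000, fail to reject H₀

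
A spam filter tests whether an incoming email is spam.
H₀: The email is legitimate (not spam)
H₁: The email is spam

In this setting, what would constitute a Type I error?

Answer: Marking a legitimate email as spam

Derivation:
A Type I error (probability α) occurs when we reject a true H₀.
A Type II error (probability β) occurs when we fail to reject a false H₀.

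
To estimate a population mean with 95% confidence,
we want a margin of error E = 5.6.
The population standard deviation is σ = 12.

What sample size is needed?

Answer: n = 18

Derivation:
z_0.025 = 1.960
n = (z×σ/E)² = (1.960×12/5.6)²
n = 17.6400
Round up: n = 18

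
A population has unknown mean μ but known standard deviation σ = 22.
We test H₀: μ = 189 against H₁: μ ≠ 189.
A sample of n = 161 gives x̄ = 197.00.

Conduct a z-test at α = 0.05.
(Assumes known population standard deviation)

Answer: z = 4.6141, reject H₀

Derivation:
Standard error: SE = σ/√n = 22/√161 = 1.7338
z-statistic: z = (x̄ - μ₀)/SE = (197.00 - 189)/1.7338 = 4.6141
Critical value: ±1.960
p-value < 0.0001
Decision: reject H₀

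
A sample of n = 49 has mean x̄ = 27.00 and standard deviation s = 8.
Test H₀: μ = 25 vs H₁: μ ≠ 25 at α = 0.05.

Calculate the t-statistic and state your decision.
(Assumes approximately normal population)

df = n - 1 = 48
SE = s/√n = 8/√49 = 1.1429
t = (x̄ - μ₀)/SE = (27.00 - 25)/1.1429 = 1.7499
Critical value: t_{0.025,48} = ±2.011
p-value ≈ 0.0865
Decision: fail to reject H₀

Answer: t = 1.7499, fail to reject H₀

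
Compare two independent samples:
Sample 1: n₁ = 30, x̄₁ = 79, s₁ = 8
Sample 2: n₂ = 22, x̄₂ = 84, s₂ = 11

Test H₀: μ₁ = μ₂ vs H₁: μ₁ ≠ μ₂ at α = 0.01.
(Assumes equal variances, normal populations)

Answer: t = -1.8996, fail to reject H₀

Derivation:
Pooled variance: s²_p = [29×8² + 21×11²]/(50) = 87.9400
s_p = 9.3776
SE = s_p×√(1/n₁ + 1/n₂) = 9.3776×√(1/30 + 1/22) = 2.6322
t = (x̄₁ - x̄₂)/SE = (79 - 84)/2.6322 = -1.8996
df = 50, t-critical = ±2.678
Decision: fail to reject H₀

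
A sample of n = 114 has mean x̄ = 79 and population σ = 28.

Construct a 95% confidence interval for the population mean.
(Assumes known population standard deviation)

Answer: (73.8601, 84.1399)

Derivation:
Confidence level: 95%, α = 0.05
z_0.025 = 1.960
SE = σ/√n = 28/√114 = 2.6224
Margin of error = 1.960 × 2.6224 = 5.1399
CI: x̄ ± margin = 79 ± 5.1399
CI: (73.8601, 84.1399)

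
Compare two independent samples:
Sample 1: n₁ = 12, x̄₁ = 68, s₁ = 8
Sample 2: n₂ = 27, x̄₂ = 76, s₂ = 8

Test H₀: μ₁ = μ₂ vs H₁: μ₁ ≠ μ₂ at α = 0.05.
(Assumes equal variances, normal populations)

Answer: t = -2.8823, reject H₀

Derivation:
Pooled variance: s²_p = [11×8² + 26×8²]/(37) = 64.0000
s_p = 8.0000
SE = s_p×√(1/n₁ + 1/n₂) = 8.0000×√(1/12 + 1/27) = 2.7756
t = (x̄₁ - x̄₂)/SE = (68 - 76)/2.7756 = -2.8823
df = 37, t-critical = ±2.026
Decision: reject H₀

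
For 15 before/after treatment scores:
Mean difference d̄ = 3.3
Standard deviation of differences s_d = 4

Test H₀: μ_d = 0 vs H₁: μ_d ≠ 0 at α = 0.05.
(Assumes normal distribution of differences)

df = n - 1 = 14
SE = s_d/√n = 4/√15 = 1.0328
t = d̄/SE = 3.3/1.0328 = 3.1952
Critical value: t_{0.025,14} = ±2.145
p-value ≈ 0.0065
Decision: reject H₀

Answer: t = 3.1952, reject H₀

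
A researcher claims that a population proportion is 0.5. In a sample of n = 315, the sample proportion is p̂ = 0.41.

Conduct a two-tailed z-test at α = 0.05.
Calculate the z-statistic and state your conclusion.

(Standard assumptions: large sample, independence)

H₀: p = 0.5, H₁: p ≠ 0.5
Standard error: SE = √(p₀(1-p₀)/n) = √(0.5×0.5/315) = 0.028172
z-statistic: z = (p̂ - p₀)/SE = (0.41 - 0.5)/0.028172 = -3.1947
Critical value: z_0.025 = ±1.960
p-value = 0.0014
Decision: reject H₀ at α = 0.05

Answer: z = -3.1947, reject H₀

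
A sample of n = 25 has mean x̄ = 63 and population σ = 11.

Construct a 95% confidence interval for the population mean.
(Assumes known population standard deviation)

Confidence level: 95%, α = 0.05
z_0.025 = 1.960
SE = σ/√n = 11/√25 = 2.2000
Margin of error = 1.960 × 2.2000 = 4.3120
CI: x̄ ± margin = 63 ± 4.3120
CI: (58.6880, 67.3120)

Answer: (58.6880, 67.3120)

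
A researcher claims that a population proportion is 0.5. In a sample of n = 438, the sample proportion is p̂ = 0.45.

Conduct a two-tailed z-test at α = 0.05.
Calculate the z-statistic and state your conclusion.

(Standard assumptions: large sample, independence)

H₀: p = 0.5, H₁: p ≠ 0.5
Standard error: SE = √(p₀(1-p₀)/n) = √(0.5×0.5/438) = 0.023891
z-statistic: z = (p̂ - p₀)/SE = (0.45 - 0.5)/0.023891 = -2.0928
Critical value: z_0.025 = ±1.960
p-value = 0.0364
Decision: reject H₀ at α = 0.05

Answer: z = -2.0928, reject H₀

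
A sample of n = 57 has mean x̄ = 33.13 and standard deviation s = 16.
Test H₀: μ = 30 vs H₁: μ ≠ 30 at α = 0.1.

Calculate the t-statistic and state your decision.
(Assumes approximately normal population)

df = n - 1 = 56
SE = s/√n = 16/√57 = 2.1193
t = (x̄ - μ₀)/SE = (33.13 - 30)/2.1193 = 1.4769
Critical value: t_{0.05,56} = ±1.673
p-value ≈ 0.1453
Decision: fail to reject H₀

Answer: t = 1.4769, fail to reject H₀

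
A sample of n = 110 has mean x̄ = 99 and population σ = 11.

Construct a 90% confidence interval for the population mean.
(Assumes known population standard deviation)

Answer: (97.2747, 100.7253)

Derivation:
Confidence level: 90%, α = 0.1
z_0.05 = 1.645
SE = σ/√n = 11/√110 = 1.0488
Margin of error = 1.645 × 1.0488 = 1.7253
CI: x̄ ± margin = 99 ± 1.7253
CI: (97.2747, 100.7253)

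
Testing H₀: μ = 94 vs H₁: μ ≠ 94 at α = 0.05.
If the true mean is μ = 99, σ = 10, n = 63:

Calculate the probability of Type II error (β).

SE = σ/√n = 10/√63 = 1.2599
Critical values: μ₀ ± z_0.025×SE = 94 ± 1.960×1.2599
Acceptance region: (91.5306, 96.4694)
Under H₁ (μ = 99): z_high = (96.4694 - 99)/1.2599 = -2.0086, z_low = (91.5306 - 99)/1.2599 = -5.9286
β = P(not reject | H₁) = Φ(-2.0086) - Φ(-5.9286) ≈ 0.0223

Answer: β ≈ 0.0223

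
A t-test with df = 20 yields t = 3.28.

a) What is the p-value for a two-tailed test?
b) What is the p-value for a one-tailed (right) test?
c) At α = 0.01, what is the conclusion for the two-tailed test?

Answer: a) 0.0037, b) 0.0019, c) reject H₀

Derivation:
Using t-distribution with df = 20:
a) Two-tailed: p = 2×P(T > 3.28) = 0.0037
b) One-tailed: p = P(T > 3.28) = 0.0019
c) 0.0037 < 0.01, reject H₀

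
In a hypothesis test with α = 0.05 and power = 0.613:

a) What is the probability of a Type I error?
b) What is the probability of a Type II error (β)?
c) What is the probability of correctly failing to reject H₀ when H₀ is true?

Answer: a) 0.05, b) 0.387, c) 0.95

Derivation:
a) Type I error probability = α = 0.05
b) Power = P(reject H₀ | H₁ true) = 1 - β = 0.613, so Type II error probability = β = 1 - Power = 0.387
c) P(fail to reject H₀ | H₀ true) = 1 - α = 0.95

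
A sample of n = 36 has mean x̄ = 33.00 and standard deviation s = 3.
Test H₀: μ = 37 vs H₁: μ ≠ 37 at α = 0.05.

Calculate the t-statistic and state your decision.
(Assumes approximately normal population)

Answer: t = -8.0000, reject H₀

Derivation:
df = n - 1 = 35
SE = s/√n = 3/√36 = 0.5000
t = (x̄ - μ₀)/SE = (33.00 - 37)/0.5000 = -8.0000
Critical value: t_{0.025,35} = ±2.030
p-value < 0.0001
Decision: reject H₀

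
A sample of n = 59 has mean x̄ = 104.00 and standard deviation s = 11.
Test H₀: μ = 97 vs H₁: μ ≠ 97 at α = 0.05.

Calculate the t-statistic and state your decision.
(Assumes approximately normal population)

df = n - 1 = 58
SE = s/√n = 11/√59 = 1.4321
t = (x̄ - μ₀)/SE = (104.00 - 97)/1.4321 = 4.8879
Critical value: t_{0.025,58} = ±2.002
p-value < 0.0001
Decision: reject H₀

Answer: t = 4.8879, reject H₀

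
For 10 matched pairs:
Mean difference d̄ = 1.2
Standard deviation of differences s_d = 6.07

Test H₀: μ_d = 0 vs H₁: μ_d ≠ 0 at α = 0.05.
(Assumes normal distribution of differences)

df = n - 1 = 9
SE = s_d/√n = 6.07/√10 = 1.9195
t = d̄/SE = 1.2/1.9195 = 0.6252
Critical value: t_{0.025,9} = ±2.262
p-value ≈ 0.5474
Decision: fail to reject H₀

Answer: t = 0.6252, fail to reject H₀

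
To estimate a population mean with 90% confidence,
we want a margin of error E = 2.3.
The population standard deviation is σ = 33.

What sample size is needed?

z_0.05 = 1.645
n = (z×σ/E)² = (1.645×33/2.3)²
n = 557.0626
Round up: n = 558

Answer: n = 558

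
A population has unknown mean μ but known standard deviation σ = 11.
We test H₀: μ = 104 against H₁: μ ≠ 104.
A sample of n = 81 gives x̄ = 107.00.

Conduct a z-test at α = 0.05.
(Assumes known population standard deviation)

Answer: z = 2.4546, reject H₀

Derivation:
Standard error: SE = σ/√n = 11/√81 = 1.2222
z-statistic: z = (x̄ - μ₀)/SE = (107.00 - 104)/1.2222 = 2.4546
Critical value: ±1.960
p-value = 0.0141
Decision: reject H₀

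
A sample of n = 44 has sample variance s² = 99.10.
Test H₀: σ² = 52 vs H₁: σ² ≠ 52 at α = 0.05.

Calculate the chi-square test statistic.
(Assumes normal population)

Answer: χ² = 81.9481, reject H₀

Derivation:
df = n - 1 = 43
χ² = (n-1)s²/σ₀² = 43×99.10/52 = 81.9481
Critical values: χ²_{0.975,43} = 26.785, χ²_{0.025,43} = 62.990
Rejection region: χ² < 26.785 or χ² > 62.990
Decision: reject H₀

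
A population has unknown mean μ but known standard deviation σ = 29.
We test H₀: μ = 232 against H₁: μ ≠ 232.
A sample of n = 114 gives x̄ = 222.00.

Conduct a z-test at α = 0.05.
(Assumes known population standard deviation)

Standard error: SE = σ/√n = 29/√114 = 2.7161
z-statistic: z = (x̄ - μ₀)/SE = (222.00 - 232)/2.7161 = -3.6817
Critical value: ±1.960
p-value = 0.0002
Decision: reject H₀

Answer: z = -3.6817, reject H₀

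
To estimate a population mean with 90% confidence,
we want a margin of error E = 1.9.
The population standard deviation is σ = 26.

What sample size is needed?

z_0.05 = 1.645
n = (z×σ/E)² = (1.645×26/1.9)²
n = 506.7238
Round up: n = 507

Answer: n = 507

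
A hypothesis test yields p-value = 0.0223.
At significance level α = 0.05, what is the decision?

Compare p-value to α:
0.0223 < 0.05
Decision: reject H₀

Answer: reject H₀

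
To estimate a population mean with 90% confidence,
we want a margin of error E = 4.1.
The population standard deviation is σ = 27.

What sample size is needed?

Answer: n = 118

Derivation:
z_0.05 = 1.645
n = (z×σ/E)² = (1.645×27/4.1)²
n = 117.3523
Round up: n = 118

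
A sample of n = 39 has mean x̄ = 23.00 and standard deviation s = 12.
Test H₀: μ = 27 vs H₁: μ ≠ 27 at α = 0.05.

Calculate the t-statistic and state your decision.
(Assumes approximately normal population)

Answer: t = -2.0817, reject H₀

Derivation:
df = n - 1 = 38
SE = s/√n = 12/√39 = 1.9215
t = (x̄ - μ₀)/SE = (23.00 - 27)/1.9215 = -2.0817
Critical value: t_{0.025,38} = ±2.024
p-value ≈ 0.0442
Decision: reject H₀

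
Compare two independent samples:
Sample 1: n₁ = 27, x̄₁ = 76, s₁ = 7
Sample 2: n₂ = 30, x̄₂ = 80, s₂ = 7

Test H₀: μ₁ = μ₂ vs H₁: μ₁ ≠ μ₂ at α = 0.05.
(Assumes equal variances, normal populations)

Answer: t = -2.1541, reject H₀

Derivation:
Pooled variance: s²_p = [26×7² + 29×7²]/(55) = 49.0000
s_p = 7.0000
SE = s_p×√(1/n₁ + 1/n₂) = 7.0000×√(1/27 + 1/30) = 1.8569
t = (x̄₁ - x̄₂)/SE = (76 - 80)/1.8569 = -2.1541
df = 55, t-critical = ±2.004
Decision: reject H₀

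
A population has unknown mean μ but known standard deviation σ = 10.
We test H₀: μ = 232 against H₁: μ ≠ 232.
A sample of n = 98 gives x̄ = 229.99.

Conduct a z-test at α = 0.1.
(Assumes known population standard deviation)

Answer: z = -1.9897, reject H₀

Derivation:
Standard error: SE = σ/√n = 10/√98 = 1.0102
z-statistic: z = (x̄ - μ₀)/SE = (229.99 - 232)/1.0102 = -1.9897
Critical value: ±1.645
p-value = 0.0466
Decision: reject H₀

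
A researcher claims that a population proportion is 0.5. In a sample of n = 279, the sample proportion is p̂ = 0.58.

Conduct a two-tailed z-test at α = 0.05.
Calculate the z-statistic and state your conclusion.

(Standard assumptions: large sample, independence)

Answer: z = 2.6725, reject H₀

Derivation:
H₀: p = 0.5, H₁: p ≠ 0.5
Standard error: SE = √(p₀(1-p₀)/n) = √(0.5×0.5/279) = 0.029934
z-statistic: z = (p̂ - p₀)/SE = (0.58 - 0.5)/0.029934 = 2.6725
Critical value: z_0.025 = ±1.960
p-value = 0.0075
Decision: reject H₀ at α = 0.05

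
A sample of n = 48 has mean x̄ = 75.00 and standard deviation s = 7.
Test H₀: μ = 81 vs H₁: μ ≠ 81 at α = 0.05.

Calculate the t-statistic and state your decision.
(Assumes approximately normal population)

df = n - 1 = 47
SE = s/√n = 7/√48 = 1.0104
t = (x̄ - μ₀)/SE = (75.00 - 81)/1.0104 = -5.9382
Critical value: t_{0.025,47} = ±2.012
p-value < 0.0001
Decision: reject H₀

Answer: t = -5.9382, reject H₀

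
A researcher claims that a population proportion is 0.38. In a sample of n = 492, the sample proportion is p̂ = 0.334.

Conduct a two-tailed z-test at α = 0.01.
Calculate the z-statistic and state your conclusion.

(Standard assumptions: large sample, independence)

Answer: z = -2.1021, fail to reject H₀

Derivation:
H₀: p = 0.38, H₁: p ≠ 0.38
Standard error: SE = √(p₀(1-p₀)/n) = √(0.38×0.62/492) = 0.021883
z-statistic: z = (p̂ - p₀)/SE = (0.334 - 0.38)/0.021883 = -2.1021
Critical value: z_0.005 = ±2.576
p-value = 0.0355
Decision: fail to reject H₀ at α = 0.01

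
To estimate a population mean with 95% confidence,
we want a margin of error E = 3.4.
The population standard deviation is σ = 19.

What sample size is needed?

z_0.025 = 1.960
n = (z×σ/E)² = (1.960×19/3.4)²
n = 119.9669
Round up: n = 120

Answer: n = 120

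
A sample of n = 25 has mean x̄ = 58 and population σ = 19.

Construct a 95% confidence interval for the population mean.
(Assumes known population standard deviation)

Confidence level: 95%, α = 0.05
z_0.025 = 1.960
SE = σ/√n = 19/√25 = 3.8000
Margin of error = 1.960 × 3.8000 = 7.4480
CI: x̄ ± margin = 58 ± 7.4480
CI: (50.5520, 65.4480)

Answer: (50.5520, 65.4480)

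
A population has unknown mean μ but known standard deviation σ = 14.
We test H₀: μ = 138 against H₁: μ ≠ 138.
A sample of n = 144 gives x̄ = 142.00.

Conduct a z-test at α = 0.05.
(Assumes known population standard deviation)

Answer: z = 3.4285, reject H₀

Derivation:
Standard error: SE = σ/√n = 14/√144 = 1.1667
z-statistic: z = (x̄ - μ₀)/SE = (142.00 - 138)/1.1667 = 3.4285
Critical value: ±1.960
p-value = 0.0006
Decision: reject H₀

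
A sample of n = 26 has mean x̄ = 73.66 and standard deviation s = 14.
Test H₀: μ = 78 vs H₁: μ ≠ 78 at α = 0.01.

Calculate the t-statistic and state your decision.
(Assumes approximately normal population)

df = n - 1 = 25
SE = s/√n = 14/√26 = 2.7456
t = (x̄ - μ₀)/SE = (73.66 - 78)/2.7456 = -1.5807
Critical value: t_{0.005,25} = ±2.787
p-value ≈ 0.1265
Decision: fail to reject H₀

Answer: t = -1.5807, fail to reject H₀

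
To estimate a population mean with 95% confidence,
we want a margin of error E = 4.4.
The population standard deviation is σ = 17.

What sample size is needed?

z_0.025 = 1.960
n = (z×σ/E)² = (1.960×17/4.4)²
n = 57.3462
Round up: n = 58

Answer: n = 58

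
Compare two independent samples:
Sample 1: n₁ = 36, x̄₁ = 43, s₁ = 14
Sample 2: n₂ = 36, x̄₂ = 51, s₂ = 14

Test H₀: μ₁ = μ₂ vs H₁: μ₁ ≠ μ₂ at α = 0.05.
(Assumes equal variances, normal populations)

Pooled variance: s²_p = [35×14² + 35×14²]/(70) = 196.0000
s_p = 14.0000
SE = s_p×√(1/n₁ + 1/n₂) = 14.0000×√(1/36 + 1/36) = 3.2998
t = (x̄₁ - x̄₂)/SE = (43 - 51)/3.2998 = -2.4244
df = 70, t-critical = ±1.994
Decision: reject H₀

Answer: t = -2.4244, reject H₀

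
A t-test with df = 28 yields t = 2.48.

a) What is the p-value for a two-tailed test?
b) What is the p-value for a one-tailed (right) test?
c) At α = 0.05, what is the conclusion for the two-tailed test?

Using t-distribution with df = 28:
a) Two-tailed: p = 2×P(T > 2.48) = 0.0194
b) One-tailed: p = P(T > 2.48) = 0.0097
c) 0.0194 < 0.05, reject H₀

Answer: a) 0.0194, b) 0.0097, c) reject H₀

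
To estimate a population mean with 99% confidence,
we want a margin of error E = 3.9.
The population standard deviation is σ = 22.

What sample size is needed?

Answer: n = 212

Derivation:
z_0.005 = 2.576
n = (z×σ/E)² = (2.576×22/3.9)²
n = 211.1582
Round up: n = 212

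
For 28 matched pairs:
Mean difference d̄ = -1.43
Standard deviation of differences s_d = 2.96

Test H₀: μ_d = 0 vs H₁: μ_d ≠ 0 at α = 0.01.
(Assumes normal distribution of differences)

Answer: t = -2.5563, fail to reject H₀

Derivation:
df = n - 1 = 27
SE = s_d/√n = 2.96/√28 = 0.5594
t = d̄/SE = -1.43/0.5594 = -2.5563
Critical value: t_{0.005,27} = ±2.771
p-value ≈ 0.0165
Decision: fail to reject H₀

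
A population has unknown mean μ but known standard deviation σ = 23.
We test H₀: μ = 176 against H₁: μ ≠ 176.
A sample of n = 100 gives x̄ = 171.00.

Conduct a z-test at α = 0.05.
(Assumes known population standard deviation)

Answer: z = -2.1739, reject H₀

Derivation:
Standard error: SE = σ/√n = 23/√100 = 2.3000
z-statistic: z = (x̄ - μ₀)/SE = (171.00 - 176)/2.3000 = -2.1739
Critical value: ±1.960
p-value = 0.0297
Decision: reject H₀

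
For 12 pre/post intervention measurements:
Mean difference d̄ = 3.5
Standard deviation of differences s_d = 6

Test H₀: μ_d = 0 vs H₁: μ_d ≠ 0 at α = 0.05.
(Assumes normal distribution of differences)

Answer: t = 2.0207, fail to reject H₀

Derivation:
df = n - 1 = 11
SE = s_d/√n = 6/√12 = 1.7321
t = d̄/SE = 3.5/1.7321 = 2.0207
Critical value: t_{0.025,11} = ±2.201
p-value ≈ 0.0683
Decision: fail to reject H₀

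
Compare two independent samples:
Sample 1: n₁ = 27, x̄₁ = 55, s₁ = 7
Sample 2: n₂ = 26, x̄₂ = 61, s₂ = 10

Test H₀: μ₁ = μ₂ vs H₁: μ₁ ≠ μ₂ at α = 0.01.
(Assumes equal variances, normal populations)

Answer: t = -2.5384, fail to reject H₀

Derivation:
Pooled variance: s²_p = [26×7² + 25×10²]/(51) = 74.0000
s_p = 8.6023
SE = s_p×√(1/n₁ + 1/n₂) = 8.6023×√(1/27 + 1/26) = 2.3637
t = (x̄₁ - x̄₂)/SE = (55 - 61)/2.3637 = -2.5384
df = 51, t-critical = ±2.676
Decision: fail to reject H₀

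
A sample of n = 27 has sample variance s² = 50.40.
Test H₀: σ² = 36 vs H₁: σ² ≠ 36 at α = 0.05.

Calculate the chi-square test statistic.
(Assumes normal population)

Answer: χ² = 36.4000, fail to reject H₀

Derivation:
df = n - 1 = 26
χ² = (n-1)s²/σ₀² = 26×50.40/36 = 36.4000
Critical values: χ²_{0.975,26} = 13.844, χ²_{0.025,26} = 41.923
Rejection region: χ² < 13.844 or χ² > 41.923
Decision: fail to reject H₀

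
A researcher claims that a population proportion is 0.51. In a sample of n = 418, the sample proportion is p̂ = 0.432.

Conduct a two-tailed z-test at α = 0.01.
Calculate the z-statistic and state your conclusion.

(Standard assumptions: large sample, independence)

H₀: p = 0.51, H₁: p ≠ 0.51
Standard error: SE = √(p₀(1-p₀)/n) = √(0.51×0.49/418) = 0.024451
z-statistic: z = (p̂ - p₀)/SE = (0.432 - 0.51)/0.024451 = -3.1901
Critical value: z_0.005 = ±2.576
p-value = 0.0014
Decision: reject H₀ at α = 0.01

Answer: z = -3.1901, reject H₀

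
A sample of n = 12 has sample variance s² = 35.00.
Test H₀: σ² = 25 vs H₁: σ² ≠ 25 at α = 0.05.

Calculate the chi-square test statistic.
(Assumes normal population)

Answer: χ² = 15.4000, fail to reject H₀

Derivation:
df = n - 1 = 11
χ² = (n-1)s²/σ₀² = 11×35.00/25 = 15.4000
Critical values: χ²_{0.975,11} = 3.816, χ²_{0.025,11} = 21.920
Rejection region: χ² < 3.816 or χ² > 21.920
Decision: fail to reject H₀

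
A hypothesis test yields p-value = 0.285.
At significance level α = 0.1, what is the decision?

Compare p-value to α:
0.285 ≥ 0.1
Decision: fail to reject H₀

Answer: fail to reject H₀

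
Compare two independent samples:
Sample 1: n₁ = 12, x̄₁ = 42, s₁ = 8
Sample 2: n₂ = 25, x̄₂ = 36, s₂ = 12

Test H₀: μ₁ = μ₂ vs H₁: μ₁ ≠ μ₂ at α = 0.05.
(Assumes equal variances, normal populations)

Answer: t = 1.5671, fail to reject H₀

Derivation:
Pooled variance: s²_p = [11×8² + 24×12²]/(35) = 118.8571
s_p = 10.9022
SE = s_p×√(1/n₁ + 1/n₂) = 10.9022×√(1/12 + 1/25) = 3.8287
t = (x̄₁ - x̄₂)/SE = (42 - 36)/3.8287 = 1.5671
df = 35, t-critical = ±2.030
Decision: fail to reject H₀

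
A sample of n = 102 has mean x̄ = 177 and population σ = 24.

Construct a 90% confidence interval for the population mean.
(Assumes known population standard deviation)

Answer: (173.0908, 180.9092)

Derivation:
Confidence level: 90%, α = 0.1
z_0.05 = 1.645
SE = σ/√n = 24/√102 = 2.3764
Margin of error = 1.645 × 2.3764 = 3.9092
CI: x̄ ± margin = 177 ± 3.9092
CI: (173.0908, 180.9092)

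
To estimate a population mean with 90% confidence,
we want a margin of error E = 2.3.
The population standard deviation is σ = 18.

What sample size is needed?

Answer: n = 166

Derivation:
z_0.05 = 1.645
n = (z×σ/E)² = (1.645×18/2.3)²
n = 165.7376
Round up: n = 166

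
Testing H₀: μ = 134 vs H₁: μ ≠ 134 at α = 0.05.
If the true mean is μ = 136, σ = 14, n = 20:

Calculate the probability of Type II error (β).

SE = σ/√n = 14/√20 = 3.1305
Critical values: μ₀ ± z_0.025×SE = 134 ± 1.960×3.1305
Acceptance region: (127.8642, 140.1358)
Under H₁ (μ = 136): z_high = (140.1358 - 136)/3.1305 = 1.3211, z_low = (127.8642 - 136)/3.1305 = -2.5989
β = P(not reject | H₁) = Φ(1.3211) - Φ(-2.5989) ≈ 0.9021

Answer: β ≈ 0.9021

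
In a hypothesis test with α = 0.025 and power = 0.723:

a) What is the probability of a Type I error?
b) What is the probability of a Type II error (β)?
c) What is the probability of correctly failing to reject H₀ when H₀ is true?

a) Type I error probability = α = 0.025
b) Power = P(reject H₀ | H₁ true) = 1 - β = 0.723, so Type II error probability = β = 1 - Power = 0.277
c) P(fail to reject H₀ | H₀ true) = 1 - α = 0.975

Answer: a) 0.025, b) 0.277, c) 0.975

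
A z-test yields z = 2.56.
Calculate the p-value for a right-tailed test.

For z = 2.56:
p = P(Z > 2.56) = 1 - Φ(2.56) = 0.0052

Answer: p-value ≈ 0.0052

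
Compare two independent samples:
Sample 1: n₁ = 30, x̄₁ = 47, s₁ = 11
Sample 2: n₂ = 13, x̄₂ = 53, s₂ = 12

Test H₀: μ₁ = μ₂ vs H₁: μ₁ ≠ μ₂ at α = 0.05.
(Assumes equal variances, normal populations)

Answer: t = -1.5988, fail to reject H₀

Derivation:
Pooled variance: s²_p = [29×11² + 12×12²]/(41) = 127.7317
s_p = 11.3018
SE = s_p×√(1/n₁ + 1/n₂) = 11.3018×√(1/30 + 1/13) = 3.7527
t = (x̄₁ - x̄₂)/SE = (47 - 53)/3.7527 = -1.5988
df = 41, t-critical = ±2.020
Decision: fail to reject H₀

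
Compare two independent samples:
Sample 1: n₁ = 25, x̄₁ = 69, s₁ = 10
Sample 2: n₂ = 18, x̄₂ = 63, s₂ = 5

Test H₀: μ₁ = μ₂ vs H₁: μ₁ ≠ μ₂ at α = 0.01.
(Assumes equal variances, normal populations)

Answer: t = 2.3384, fail to reject H₀

Derivation:
Pooled variance: s²_p = [24×10² + 17×5²]/(41) = 68.9024
s_p = 8.3007
SE = s_p×√(1/n₁ + 1/n₂) = 8.3007×√(1/25 + 1/18) = 2.5659
t = (x̄₁ - x̄₂)/SE = (69 - 63)/2.5659 = 2.3384
df = 41, t-critical = ±2.701
Decision: fail to reject H₀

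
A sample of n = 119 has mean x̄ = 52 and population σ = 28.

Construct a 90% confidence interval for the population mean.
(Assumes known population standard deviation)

Answer: (47.7776, 56.2224)

Derivation:
Confidence level: 90%, α = 0.1
z_0.05 = 1.645
SE = σ/√n = 28/√119 = 2.5668
Margin of error = 1.645 × 2.5668 = 4.2224
CI: x̄ ± margin = 52 ± 4.2224
CI: (47.7776, 56.2224)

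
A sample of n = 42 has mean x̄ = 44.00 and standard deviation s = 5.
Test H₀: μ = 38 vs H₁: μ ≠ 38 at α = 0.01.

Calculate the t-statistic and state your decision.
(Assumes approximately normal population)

df = n - 1 = 41
SE = s/√n = 5/√42 = 0.7715
t = (x̄ - μ₀)/SE = (44.00 - 38)/0.7715 = 7.7771
Critical value: t_{0.005,41} = ±2.701
p-value < 0.0001
Decision: reject H₀

Answer: t = 7.7771, reject H₀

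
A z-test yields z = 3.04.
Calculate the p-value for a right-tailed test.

For z = 3.04:
p = P(Z > 3.04) = 1 - Φ(3.04) = 0.0012

Answer: p-value ≈ 0.0012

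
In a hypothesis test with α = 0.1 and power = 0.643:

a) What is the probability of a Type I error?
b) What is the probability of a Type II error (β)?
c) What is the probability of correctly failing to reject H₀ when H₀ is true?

Answer: a) 0.1, b) 0.357, c) 0.9

Derivation:
a) Type I error probability = α = 0.1
b) Power = P(reject H₀ | H₁ true) = 1 - β = 0.643, so Type II error probability = β = 1 - Power = 0.357
c) P(fail to reject H₀ | H₀ true) = 1 - α = 0.9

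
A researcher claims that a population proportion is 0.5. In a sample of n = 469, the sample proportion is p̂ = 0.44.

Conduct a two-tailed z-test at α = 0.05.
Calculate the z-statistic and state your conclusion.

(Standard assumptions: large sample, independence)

H₀: p = 0.5, H₁: p ≠ 0.5
Standard error: SE = √(p₀(1-p₀)/n) = √(0.5×0.5/469) = 0.023088
z-statistic: z = (p̂ - p₀)/SE = (0.44 - 0.5)/0.023088 = -2.5988
Critical value: z_0.025 = ±1.960
p-value = 0.0094
Decision: reject H₀ at α = 0.05

Answer: z = -2.5988, reject H₀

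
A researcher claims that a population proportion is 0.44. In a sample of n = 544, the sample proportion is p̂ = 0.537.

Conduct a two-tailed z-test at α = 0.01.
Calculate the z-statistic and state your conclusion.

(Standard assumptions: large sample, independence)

H₀: p = 0.44, H₁: p ≠ 0.44
Standard error: SE = √(p₀(1-p₀)/n) = √(0.44×0.56/544) = 0.021282
z-statistic: z = (p̂ - p₀)/SE = (0.537 - 0.44)/0.021282 = 4.5578
Critical value: z_0.005 = ±2.576
p-value < 0.0001
Decision: reject H₀ at α = 0.01

Answer: z = 4.5578, reject H₀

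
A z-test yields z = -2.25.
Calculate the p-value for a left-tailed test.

Answer: p-value ≈ 0.0122

Derivation:
For z = -2.25:
p = P(Z < -2.25) = Φ(-2.25) = 0.0122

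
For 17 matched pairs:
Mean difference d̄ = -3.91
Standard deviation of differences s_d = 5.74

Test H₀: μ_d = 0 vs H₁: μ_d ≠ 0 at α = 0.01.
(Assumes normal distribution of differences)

df = n - 1 = 16
SE = s_d/√n = 5.74/√17 = 1.3922
t = d̄/SE = -3.91/1.3922 = -2.8085
Critical value: t_{0.005,16} = ±2.921
p-value ≈ 0.0126
Decision: fail to reject H₀

Answer: t = -2.8085, fail to reject H₀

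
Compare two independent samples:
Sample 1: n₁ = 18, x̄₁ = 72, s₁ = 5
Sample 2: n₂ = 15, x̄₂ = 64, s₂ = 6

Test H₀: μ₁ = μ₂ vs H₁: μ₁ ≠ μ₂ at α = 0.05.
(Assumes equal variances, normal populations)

Pooled variance: s²_p = [17×5² + 14×6²]/(31) = 29.9677
s_p = 5.4743
SE = s_p×√(1/n₁ + 1/n₂) = 5.4743×√(1/18 + 1/15) = 1.9138
t = (x̄₁ - x̄₂)/SE = (72 - 64)/1.9138 = 4.1802
df = 31, t-critical = ±2.040
Decision: reject H₀

Answer: t = 4.1802, reject H₀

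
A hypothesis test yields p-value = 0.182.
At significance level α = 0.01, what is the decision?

Compare p-value to α:
0.182 ≥ 0.01
Decision: fail to reject H₀

Answer: fail to reject H₀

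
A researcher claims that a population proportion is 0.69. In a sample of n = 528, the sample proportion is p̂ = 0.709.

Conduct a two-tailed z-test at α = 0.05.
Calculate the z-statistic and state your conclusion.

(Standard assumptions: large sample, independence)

H₀: p = 0.69, H₁: p ≠ 0.69
Standard error: SE = √(p₀(1-p₀)/n) = √(0.69×0.31/528) = 0.020127
z-statistic: z = (p̂ - p₀)/SE = (0.709 - 0.69)/0.020127 = 0.9440
Critical value: z_0.025 = ±1.960
p-value = 0.3452
Decision: fail to reject H₀ at α = 0.05

Answer: z = 0.9440, fail to reject H₀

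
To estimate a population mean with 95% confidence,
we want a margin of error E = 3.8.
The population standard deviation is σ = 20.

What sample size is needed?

z_0.025 = 1.960
n = (z×σ/E)² = (1.960×20/3.8)²
n = 106.4155
Round up: n = 107

Answer: n = 107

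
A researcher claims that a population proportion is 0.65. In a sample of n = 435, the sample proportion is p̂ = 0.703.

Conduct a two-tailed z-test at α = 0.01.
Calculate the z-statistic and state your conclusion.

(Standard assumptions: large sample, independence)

H₀: p = 0.65, H₁: p ≠ 0.65
Standard error: SE = √(p₀(1-p₀)/n) = √(0.65×0.35/435) = 0.022869
z-statistic: z = (p̂ - p₀)/SE = (0.703 - 0.65)/0.022869 = 2.3175
Critical value: z_0.005 = ±2.576
p-value = 0.0205
Decision: fail to reject H₀ at α = 0.01

Answer: z = 2.3175, fail to reject H₀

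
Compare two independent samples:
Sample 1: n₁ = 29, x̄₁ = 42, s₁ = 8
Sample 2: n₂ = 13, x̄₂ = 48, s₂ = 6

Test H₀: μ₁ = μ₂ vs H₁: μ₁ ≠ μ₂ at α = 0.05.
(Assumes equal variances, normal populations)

Answer: t = -2.4108, reject H₀

Derivation:
Pooled variance: s²_p = [28×8² + 12×6²]/(40) = 55.6000
s_p = 7.4565
SE = s_p×√(1/n₁ + 1/n₂) = 7.4565×√(1/29 + 1/13) = 2.4888
t = (x̄₁ - x̄₂)/SE = (42 - 48)/2.4888 = -2.4108
df = 40, t-critical = ±2.021
Decision: reject H₀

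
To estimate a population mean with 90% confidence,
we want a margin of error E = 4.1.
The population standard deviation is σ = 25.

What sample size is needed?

z_0.05 = 1.645
n = (z×σ/E)² = (1.645×25/4.1)²
n = 100.6107
Round up: n = 101

Answer: n = 101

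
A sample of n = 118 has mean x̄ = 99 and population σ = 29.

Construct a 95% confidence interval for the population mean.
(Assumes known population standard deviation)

Confidence level: 95%, α = 0.05
z_0.025 = 1.960
SE = σ/√n = 29/√118 = 2.6697
Margin of error = 1.960 × 2.6697 = 5.2326
CI: x̄ ± margin = 99 ± 5.2326
CI: (93.7674, 104.2326)

Answer: (93.7674, 104.2326)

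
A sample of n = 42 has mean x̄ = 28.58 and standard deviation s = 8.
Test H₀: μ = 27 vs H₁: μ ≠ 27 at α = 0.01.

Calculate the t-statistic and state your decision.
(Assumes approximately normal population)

df = n - 1 = 41
SE = s/√n = 8/√42 = 1.2344
t = (x̄ - μ₀)/SE = (28.58 - 27)/1.2344 = 1.2800
Critical value: t_{0.005,41} = ±2.701
p-value ≈ 0.2077
Decision: fail to reject H₀

Answer: t = 1.2800, fail to reject H₀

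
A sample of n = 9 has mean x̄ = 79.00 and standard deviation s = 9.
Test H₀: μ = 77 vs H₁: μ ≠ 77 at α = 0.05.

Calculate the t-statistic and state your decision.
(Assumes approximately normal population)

Answer: t = 0.6667, fail to reject H₀

Derivation:
df = n - 1 = 8
SE = s/√n = 9/√9 = 3.0000
t = (x̄ - μ₀)/SE = (79.00 - 77)/3.0000 = 0.6667
Critical value: t_{0.025,8} = ±2.306
p-value ≈ 0.5237
Decision: fail to reject H₀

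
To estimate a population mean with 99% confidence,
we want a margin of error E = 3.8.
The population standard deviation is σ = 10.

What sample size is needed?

Answer: n = 46

Derivation:
z_0.005 = 2.576
n = (z×σ/E)² = (2.576×10/3.8)²
n = 45.9541
Round up: n = 46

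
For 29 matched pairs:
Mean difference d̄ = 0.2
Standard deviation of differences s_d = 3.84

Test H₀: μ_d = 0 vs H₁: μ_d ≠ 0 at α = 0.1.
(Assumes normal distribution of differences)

Answer: t = 0.2805, fail to reject H₀

Derivation:
df = n - 1 = 28
SE = s_d/√n = 3.84/√29 = 0.7131
t = d̄/SE = 0.2/0.7131 = 0.2805
Critical value: t_{0.05,28} = ±1.701
p-value ≈ 0.7812
Decision: fail to reject H₀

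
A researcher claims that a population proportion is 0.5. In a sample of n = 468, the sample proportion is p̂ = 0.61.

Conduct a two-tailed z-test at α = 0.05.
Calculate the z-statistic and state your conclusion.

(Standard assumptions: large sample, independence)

H₀: p = 0.5, H₁: p ≠ 0.5
Standard error: SE = √(p₀(1-p₀)/n) = √(0.5×0.5/468) = 0.023113
z-statistic: z = (p̂ - p₀)/SE = (0.61 - 0.5)/0.023113 = 4.7592
Critical value: z_0.025 = ±1.960
p-value < 0.0001
Decision: reject H₀ at α = 0.05

Answer: z = 4.7592, reject H₀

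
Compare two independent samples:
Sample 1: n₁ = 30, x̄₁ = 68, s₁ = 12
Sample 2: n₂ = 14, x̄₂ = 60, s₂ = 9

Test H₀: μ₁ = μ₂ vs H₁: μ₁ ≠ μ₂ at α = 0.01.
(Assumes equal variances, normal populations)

Answer: t = 2.2151, fail to reject H₀

Derivation:
Pooled variance: s²_p = [29×12² + 13×9²]/(42) = 124.5000
s_p = 11.1580
SE = s_p×√(1/n₁ + 1/n₂) = 11.1580×√(1/30 + 1/14) = 3.6115
t = (x̄₁ - x̄₂)/SE = (68 - 60)/3.6115 = 2.2151
df = 42, t-critical = ±2.698
Decision: fail to reject H₀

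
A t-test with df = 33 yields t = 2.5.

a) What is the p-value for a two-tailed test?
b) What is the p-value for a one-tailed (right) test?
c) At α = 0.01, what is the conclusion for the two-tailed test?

Using t-distribution with df = 33:
a) Two-tailed: p = 2×P(T > 2.5) = 0.0176
b) One-tailed: p = P(T > 2.5) = 0.0088
c) 0.0176 ≥ 0.01, fail to reject H₀

Answer: a) 0.0176, b) 0.0088, c) fail to reject H₀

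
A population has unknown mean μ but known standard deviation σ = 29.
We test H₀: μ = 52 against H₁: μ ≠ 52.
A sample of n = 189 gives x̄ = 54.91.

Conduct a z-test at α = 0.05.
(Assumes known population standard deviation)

Standard error: SE = σ/√n = 29/√189 = 2.1094
z-statistic: z = (x̄ - μ₀)/SE = (54.91 - 52)/2.1094 = 1.3795
Critical value: ±1.960
p-value = 0.1677
Decision: fail to reject H₀

Answer: z = 1.3795, fail to reject H₀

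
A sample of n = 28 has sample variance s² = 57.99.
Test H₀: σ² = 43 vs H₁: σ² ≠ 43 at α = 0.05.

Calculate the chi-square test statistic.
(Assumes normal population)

df = n - 1 = 27
χ² = (n-1)s²/σ₀² = 27×57.99/43 = 36.4123
Critical values: χ²_{0.975,27} = 14.573, χ²_{0.025,27} = 43.195
Rejection region: χ² < 14.573 or χ² > 43.195
Decision: fail to reject H₀

Answer: χ² = 36.4123, fail to reject H₀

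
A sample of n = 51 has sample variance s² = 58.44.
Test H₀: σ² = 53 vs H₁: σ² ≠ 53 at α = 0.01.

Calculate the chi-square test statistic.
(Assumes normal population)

df = n - 1 = 50
χ² = (n-1)s²/σ₀² = 50×58.44/53 = 55.1321
Critical values: χ²_{0.995,50} = 27.991, χ²_{0.005,50} = 79.490
Rejection region: χ² < 27.991 or χ² > 79.490
Decision: fail to reject H₀

Answer: χ² = 55.1321, fail to reject H₀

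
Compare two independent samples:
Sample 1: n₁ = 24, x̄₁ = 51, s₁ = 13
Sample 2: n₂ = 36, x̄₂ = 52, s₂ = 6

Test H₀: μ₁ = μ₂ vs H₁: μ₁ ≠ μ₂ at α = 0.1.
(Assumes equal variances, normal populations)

Answer: t = -0.4028, fail to reject H₀

Derivation:
Pooled variance: s²_p = [23×13² + 35×6²]/(58) = 88.7414
s_p = 9.4203
SE = s_p×√(1/n₁ + 1/n₂) = 9.4203×√(1/24 + 1/36) = 2.4825
t = (x̄₁ - x̄₂)/SE = (51 - 52)/2.4825 = -0.4028
df = 58, t-critical = ±1.672
Decision: fail to reject H₀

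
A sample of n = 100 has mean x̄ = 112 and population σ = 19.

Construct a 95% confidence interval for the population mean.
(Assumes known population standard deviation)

Confidence level: 95%, α = 0.05
z_0.025 = 1.960
SE = σ/√n = 19/√100 = 1.9000
Margin of error = 1.960 × 1.9000 = 3.7240
CI: x̄ ± margin = 112 ± 3.7240
CI: (108.2760, 115.7240)

Answer: (108.2760, 115.7240)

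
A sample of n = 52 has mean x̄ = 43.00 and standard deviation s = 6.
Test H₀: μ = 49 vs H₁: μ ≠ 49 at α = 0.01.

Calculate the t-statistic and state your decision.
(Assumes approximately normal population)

df = n - 1 = 51
SE = s/√n = 6/√52 = 0.8321
t = (x̄ - μ₀)/SE = (43.00 - 49)/0.8321 = -7.2107
Critical value: t_{0.005,51} = ±2.676
p-value < 0.0001
Decision: reject H₀

Answer: t = -7.2107, reject H₀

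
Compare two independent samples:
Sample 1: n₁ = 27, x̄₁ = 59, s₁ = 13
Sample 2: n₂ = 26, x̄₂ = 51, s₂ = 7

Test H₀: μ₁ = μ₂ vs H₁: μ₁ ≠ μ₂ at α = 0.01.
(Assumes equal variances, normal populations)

Answer: t = 2.7738, reject H₀

Derivation:
Pooled variance: s²_p = [26×13² + 25×7²]/(51) = 110.1765
s_p = 10.4965
SE = s_p×√(1/n₁ + 1/n₂) = 10.4965×√(1/27 + 1/26) = 2.8841
t = (x̄₁ - x̄₂)/SE = (59 - 51)/2.8841 = 2.7738
df = 51, t-critical = ±2.676
Decision: reject H₀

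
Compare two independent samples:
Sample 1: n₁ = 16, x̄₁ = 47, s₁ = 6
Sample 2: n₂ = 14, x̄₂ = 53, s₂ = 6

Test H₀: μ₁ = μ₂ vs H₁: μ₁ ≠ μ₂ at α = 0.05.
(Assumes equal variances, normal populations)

Answer: t = -2.7325, reject H₀

Derivation:
Pooled variance: s²_p = [15×6² + 13×6²]/(28) = 36.0000
s_p = 6.0000
SE = s_p×√(1/n₁ + 1/n₂) = 6.0000×√(1/16 + 1/14) = 2.1958
t = (x̄₁ - x̄₂)/SE = (47 - 53)/2.1958 = -2.7325
df = 28, t-critical = ±2.048
Decision: reject H₀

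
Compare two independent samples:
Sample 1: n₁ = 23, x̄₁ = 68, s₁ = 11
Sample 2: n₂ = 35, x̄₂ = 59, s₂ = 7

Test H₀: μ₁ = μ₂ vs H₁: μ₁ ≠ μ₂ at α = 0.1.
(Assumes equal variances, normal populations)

Pooled variance: s²_p = [22×11² + 34×7²]/(56) = 77.2857
s_p = 8.7912
SE = s_p×√(1/n₁ + 1/n₂) = 8.7912×√(1/23 + 1/35) = 2.3597
t = (x̄₁ - x̄₂)/SE = (68 - 59)/2.3597 = 3.8140
df = 56, t-critical = ±1.673
Decision: reject H₀

Answer: t = 3.8140, reject H₀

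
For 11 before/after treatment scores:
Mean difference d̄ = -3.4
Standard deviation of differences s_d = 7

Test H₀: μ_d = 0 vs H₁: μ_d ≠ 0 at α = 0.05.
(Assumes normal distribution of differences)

Answer: t = -1.6109, fail to reject H₀

Derivation:
df = n - 1 = 10
SE = s_d/√n = 7/√11 = 2.1106
t = d̄/SE = -3.4/2.1106 = -1.6109
Critical value: t_{0.025,10} = ±2.228
p-value ≈ 0.1383
Decision: fail to reject H₀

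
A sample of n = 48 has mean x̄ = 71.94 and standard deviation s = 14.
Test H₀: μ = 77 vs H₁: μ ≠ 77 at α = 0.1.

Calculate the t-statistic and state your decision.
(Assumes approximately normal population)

Answer: t = -2.5041, reject H₀

Derivation:
df = n - 1 = 47
SE = s/√n = 14/√48 = 2.0207
t = (x̄ - μ₀)/SE = (71.94 - 77)/2.0207 = -2.5041
Critical value: t_{0.05,47} = ±1.678
p-value ≈ 0.0158
Decision: reject H₀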